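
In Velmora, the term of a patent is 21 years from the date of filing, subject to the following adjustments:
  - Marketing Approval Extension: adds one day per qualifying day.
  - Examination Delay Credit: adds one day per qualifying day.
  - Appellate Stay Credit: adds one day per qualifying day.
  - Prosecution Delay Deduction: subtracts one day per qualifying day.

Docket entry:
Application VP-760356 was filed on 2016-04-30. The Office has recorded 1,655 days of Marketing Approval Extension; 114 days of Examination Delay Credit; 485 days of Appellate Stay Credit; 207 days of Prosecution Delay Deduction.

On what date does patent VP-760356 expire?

December 7, 2042

Base term: filing date + 21 years → 30 April 2037.
Marketing Approval Extension: +1655 days → 10 November 2041.
Examination Delay Credit: +114 days → 4 March 2042.
Appellate Stay Credit: +485 days → 2 July 2043.
Prosecution Delay Deduction: −207 days → 7 December 2042.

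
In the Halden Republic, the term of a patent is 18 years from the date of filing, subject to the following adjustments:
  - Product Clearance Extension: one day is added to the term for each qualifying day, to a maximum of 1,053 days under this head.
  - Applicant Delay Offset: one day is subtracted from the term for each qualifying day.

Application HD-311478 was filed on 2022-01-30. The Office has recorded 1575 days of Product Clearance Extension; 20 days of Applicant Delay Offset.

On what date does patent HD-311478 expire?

Base term: filing date + 18 years → 30 January 2040.
Product Clearance Extension: 1575 days claimed exceeds the 1053-day cap, so +1053 days → 18 December 2042.
Applicant Delay Offset: −20 days → 28 November 2042.

2042-11-28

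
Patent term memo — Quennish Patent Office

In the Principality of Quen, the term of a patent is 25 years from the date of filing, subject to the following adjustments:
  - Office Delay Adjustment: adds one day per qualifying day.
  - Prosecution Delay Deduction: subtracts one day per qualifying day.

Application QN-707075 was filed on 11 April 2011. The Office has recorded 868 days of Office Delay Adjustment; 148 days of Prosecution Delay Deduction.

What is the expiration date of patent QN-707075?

Base term: filing date + 25 years → 11 April 2036.
Office Delay Adjustment: +868 days → 27 August 2038.
Prosecution Delay Deduction: −148 days → 1 April 2038.

2038-04-01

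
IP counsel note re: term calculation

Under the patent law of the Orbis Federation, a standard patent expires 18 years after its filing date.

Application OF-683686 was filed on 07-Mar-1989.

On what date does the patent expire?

2007-03-07

Filing date + 18 years → 7 March 2007.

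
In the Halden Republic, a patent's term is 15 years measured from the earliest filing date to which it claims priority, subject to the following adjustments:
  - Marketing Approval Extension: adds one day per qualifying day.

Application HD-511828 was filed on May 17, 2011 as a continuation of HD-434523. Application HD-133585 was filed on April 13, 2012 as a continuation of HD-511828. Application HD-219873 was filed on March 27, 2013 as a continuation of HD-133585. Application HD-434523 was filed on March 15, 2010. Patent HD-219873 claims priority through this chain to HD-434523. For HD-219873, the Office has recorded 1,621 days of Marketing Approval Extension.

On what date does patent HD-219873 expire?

August 22, 2029

Earliest priority filing: 15 March 2010.
Base term: 15 March 2010 + 15 years → 15 March 2025.
Marketing Approval Extension: +1621 days → 22 August 2029.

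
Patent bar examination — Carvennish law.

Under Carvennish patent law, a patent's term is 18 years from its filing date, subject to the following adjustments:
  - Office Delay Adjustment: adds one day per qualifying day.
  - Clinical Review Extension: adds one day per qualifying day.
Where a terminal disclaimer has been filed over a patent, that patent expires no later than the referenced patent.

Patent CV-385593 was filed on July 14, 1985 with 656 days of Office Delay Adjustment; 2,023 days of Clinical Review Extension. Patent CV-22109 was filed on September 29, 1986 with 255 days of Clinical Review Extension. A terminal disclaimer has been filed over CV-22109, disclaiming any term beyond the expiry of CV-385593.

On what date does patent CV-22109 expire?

2005-06-11

Natural term of CV-22109:
  Base: filing + 18 years → 29 September 2004.
  Clinical Review Extension: +255 days → 11 June 2005.
Expiry of referenced patent CV-385593:
  Base: filing + 18 years → 14 July 2003.
  Office Delay Adjustment: +656 days → 30 April 2005.
  Clinical Review Extension: +2023 days → 13 November 2010.
Terminal disclaimer: CV-22109 expires on the earlier of 11 June 2005 and 13 November 2010.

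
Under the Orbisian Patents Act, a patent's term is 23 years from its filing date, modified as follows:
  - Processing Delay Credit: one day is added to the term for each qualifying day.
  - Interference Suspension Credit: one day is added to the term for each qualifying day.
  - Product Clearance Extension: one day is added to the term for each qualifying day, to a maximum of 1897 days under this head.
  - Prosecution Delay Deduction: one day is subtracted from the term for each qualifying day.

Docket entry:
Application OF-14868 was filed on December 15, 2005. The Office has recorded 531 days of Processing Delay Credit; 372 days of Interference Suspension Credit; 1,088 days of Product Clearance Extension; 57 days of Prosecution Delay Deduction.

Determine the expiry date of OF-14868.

Base term: filing date + 23 years → 15 December 2028.
Processing Delay Credit: +531 days → 30 May 2030.
Interference Suspension Credit: +372 days → 6 June 2031.
Product Clearance Extension: 1088 days (within the 1897-day cap) → +1088 days → 29 May 2034.
Prosecution Delay Deduction: −57 days → 2 April 2034.

April 2, 2034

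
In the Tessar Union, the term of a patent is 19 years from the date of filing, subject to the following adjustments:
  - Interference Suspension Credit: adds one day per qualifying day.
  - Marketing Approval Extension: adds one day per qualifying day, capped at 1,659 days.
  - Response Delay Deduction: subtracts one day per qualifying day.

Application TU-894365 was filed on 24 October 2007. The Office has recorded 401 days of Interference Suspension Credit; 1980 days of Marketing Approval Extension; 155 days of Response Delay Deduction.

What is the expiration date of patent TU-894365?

Base term: filing date + 19 years → 24 October 2026.
Interference Suspension Credit: +401 days → 29 November 2027.
Marketing Approval Extension: 1980 days claimed exceeds the 1659-day cap, so +1659 days → 14 June 2032.
Response Delay Deduction: −155 days → 11 January 2032.

2032-01-11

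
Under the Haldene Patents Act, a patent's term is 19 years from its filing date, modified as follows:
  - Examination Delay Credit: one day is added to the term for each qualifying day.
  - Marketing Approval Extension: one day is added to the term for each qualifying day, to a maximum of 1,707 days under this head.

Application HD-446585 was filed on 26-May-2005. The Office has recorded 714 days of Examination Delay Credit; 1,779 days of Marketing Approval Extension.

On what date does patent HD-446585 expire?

2031-01-11

Base term: filing date + 19 years → 26 May 2024.
Examination Delay Credit: +714 days → 10 May 2026.
Marketing Approval Extension: 1779 days claimed exceeds the 1707-day cap, so +1707 days → 11 January 2031.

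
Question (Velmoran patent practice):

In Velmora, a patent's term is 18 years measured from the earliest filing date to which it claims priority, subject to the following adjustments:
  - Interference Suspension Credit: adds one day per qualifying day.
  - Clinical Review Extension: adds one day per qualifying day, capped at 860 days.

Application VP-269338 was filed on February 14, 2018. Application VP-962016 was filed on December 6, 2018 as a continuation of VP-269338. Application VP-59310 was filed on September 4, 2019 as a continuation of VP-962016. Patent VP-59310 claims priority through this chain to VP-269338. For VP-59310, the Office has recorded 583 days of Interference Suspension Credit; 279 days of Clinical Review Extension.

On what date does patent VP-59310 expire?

Earliest priority filing: 14 February 2018.
Base term: 14 February 2018 + 18 years → 14 February 2036.
Interference Suspension Credit: +583 days → 19 September 2037.
Clinical Review Extension: 279 days (within the 860-day cap) → +279 days → 25 June 2038.

2038-06-25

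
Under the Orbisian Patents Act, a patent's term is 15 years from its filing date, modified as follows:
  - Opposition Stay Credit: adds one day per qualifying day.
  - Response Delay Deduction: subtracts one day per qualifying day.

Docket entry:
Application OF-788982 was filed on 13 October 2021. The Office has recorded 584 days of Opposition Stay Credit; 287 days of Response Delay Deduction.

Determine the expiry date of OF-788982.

2037-08-06

Base term: filing date + 15 years → 13 October 2036.
Opposition Stay Credit: +584 days → 20 May 2038.
Response Delay Deduction: −287 days → 6 August 2037.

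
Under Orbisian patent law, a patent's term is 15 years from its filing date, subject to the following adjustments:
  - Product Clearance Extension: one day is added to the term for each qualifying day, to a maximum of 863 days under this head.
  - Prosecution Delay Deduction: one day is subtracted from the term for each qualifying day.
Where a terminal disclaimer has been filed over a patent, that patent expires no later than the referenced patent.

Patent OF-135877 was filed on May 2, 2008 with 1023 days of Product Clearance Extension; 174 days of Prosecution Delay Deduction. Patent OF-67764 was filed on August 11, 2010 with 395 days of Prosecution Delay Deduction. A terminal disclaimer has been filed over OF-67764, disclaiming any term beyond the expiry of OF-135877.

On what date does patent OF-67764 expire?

2024-07-12

Natural term of OF-67764:
  Base: filing + 15 years → 11 August 2025.
  Prosecution Delay Deduction: −395 days → 12 July 2024.
Expiry of referenced patent OF-135877:
  Base: filing + 15 years → 2 May 2023.
  Product Clearance Extension: 1023 days claimed exceeds the 863-day cap, so +863 days → 11 September 2025.
  Prosecution Delay Deduction: −174 days → 21 March 2025.
Terminal disclaimer: OF-67764 expires on the earlier of 12 July 2024 and 21 March 2025.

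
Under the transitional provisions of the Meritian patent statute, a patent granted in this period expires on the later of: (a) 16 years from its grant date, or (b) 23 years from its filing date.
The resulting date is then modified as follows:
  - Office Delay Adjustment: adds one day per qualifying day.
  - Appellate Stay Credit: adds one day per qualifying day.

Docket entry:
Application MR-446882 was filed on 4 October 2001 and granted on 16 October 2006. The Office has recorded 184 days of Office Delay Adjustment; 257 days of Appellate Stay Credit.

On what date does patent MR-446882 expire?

(a) grant + 16 years → 16 October 2022.
(b) filing + 23 years → 4 October 2024.
Later of the two: 4 October 2024.
Office Delay Adjustment: +184 days → 6 April 2025.
Appellate Stay Credit: +257 days → 19 December 2025.

2025-12-19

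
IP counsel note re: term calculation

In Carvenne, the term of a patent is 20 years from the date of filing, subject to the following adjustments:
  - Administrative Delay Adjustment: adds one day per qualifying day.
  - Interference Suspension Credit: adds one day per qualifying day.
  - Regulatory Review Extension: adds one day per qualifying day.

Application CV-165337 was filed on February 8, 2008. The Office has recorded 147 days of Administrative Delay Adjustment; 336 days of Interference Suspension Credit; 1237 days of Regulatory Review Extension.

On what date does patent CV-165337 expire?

2032-10-24

Base term: filing date + 20 years → 8 February 2028.
Administrative Delay Adjustment: +147 days → 4 July 2028.
Interference Suspension Credit: +336 days → 5 June 2029.
Regulatory Review Extension: +1237 days → 24 October 2032.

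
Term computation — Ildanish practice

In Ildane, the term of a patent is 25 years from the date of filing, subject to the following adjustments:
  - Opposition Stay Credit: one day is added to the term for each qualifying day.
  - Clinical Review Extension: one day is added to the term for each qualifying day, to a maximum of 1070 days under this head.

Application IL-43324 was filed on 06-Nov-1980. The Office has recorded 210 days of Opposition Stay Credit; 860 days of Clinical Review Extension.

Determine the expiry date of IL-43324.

October 11, 2008

Base term: filing date + 25 years → 6 November 2005.
Opposition Stay Credit: +210 days → 4 June 2006.
Clinical Review Extension: 860 days (within the 1070-day cap) → +860 days → 11 October 2008.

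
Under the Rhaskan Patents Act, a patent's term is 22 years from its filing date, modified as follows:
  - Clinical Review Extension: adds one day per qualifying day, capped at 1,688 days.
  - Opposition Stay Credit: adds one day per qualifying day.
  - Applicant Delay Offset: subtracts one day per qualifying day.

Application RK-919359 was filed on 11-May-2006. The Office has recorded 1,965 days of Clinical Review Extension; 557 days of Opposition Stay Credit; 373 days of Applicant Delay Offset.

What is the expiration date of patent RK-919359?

2033-06-26

Base term: filing date + 22 years → 11 May 2028.
Clinical Review Extension: 1965 days claimed exceeds the 1688-day cap, so +1688 days → 24 December 2032.
Opposition Stay Credit: +557 days → 4 July 2034.
Applicant Delay Offset: −373 days → 26 June 2033.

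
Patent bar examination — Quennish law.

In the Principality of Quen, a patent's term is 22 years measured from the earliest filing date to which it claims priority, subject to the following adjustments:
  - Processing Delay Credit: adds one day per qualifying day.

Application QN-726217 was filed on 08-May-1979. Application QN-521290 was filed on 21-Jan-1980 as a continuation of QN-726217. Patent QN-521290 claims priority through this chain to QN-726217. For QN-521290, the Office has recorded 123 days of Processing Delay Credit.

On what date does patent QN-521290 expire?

Earliest priority filing: 8 May 1979.
Base term: 8 May 1979 + 22 years → 8 May 2001.
Processing Delay Credit: +123 days → 8 September 2001.

September 8, 2001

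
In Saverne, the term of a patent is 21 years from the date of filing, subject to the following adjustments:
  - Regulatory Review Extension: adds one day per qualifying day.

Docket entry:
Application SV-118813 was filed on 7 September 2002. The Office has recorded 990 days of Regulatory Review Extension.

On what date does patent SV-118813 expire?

Base term: filing date + 21 years → 7 September 2023.
Regulatory Review Extension: +990 days → 24 May 2026.

2026-05-24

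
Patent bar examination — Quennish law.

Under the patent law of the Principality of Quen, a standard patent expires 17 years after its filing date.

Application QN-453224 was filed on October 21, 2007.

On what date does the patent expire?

2024-10-21

Filing date + 17 years → 21 October 2024.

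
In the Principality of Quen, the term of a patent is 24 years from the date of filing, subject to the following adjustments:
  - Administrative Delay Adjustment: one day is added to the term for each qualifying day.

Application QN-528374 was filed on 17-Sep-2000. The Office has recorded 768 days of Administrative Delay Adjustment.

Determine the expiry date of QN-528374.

2026-10-25

Base term: filing date + 24 years → 17 September 2024.
Administrative Delay Adjustment: +768 days → 25 October 2026.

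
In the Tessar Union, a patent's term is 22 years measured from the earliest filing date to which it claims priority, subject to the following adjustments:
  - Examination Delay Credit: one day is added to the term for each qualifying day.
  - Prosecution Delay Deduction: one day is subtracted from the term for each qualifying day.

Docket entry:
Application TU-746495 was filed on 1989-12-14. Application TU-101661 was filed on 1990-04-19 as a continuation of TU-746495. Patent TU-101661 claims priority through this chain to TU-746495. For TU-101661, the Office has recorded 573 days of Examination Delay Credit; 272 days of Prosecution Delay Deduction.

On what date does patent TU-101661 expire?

Earliest priority filing: 14 December 1989.
Base term: 14 December 1989 + 22 years → 14 December 2011.
Examination Delay Credit: +573 days → 9 July 2013.
Prosecution Delay Deduction: −272 days → 10 October 2012.

2012-10-10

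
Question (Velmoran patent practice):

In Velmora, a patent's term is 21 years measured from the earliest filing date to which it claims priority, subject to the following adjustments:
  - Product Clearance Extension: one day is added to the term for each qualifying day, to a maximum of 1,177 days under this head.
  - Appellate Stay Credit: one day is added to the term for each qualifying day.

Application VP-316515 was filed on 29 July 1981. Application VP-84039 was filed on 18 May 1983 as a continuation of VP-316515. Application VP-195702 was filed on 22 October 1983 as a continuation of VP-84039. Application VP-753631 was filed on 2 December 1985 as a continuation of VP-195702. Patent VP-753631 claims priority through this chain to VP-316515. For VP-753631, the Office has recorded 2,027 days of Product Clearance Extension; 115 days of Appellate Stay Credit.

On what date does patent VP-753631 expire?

Earliest priority filing: 29 July 1981.
Base term: 29 July 1981 + 21 years → 29 July 2002.
Product Clearance Extension: 2027 days claimed exceeds the 1177-day cap, so +1177 days → 18 October 2005.
Appellate Stay Credit: +115 days → 10 February 2006.

February 10, 2006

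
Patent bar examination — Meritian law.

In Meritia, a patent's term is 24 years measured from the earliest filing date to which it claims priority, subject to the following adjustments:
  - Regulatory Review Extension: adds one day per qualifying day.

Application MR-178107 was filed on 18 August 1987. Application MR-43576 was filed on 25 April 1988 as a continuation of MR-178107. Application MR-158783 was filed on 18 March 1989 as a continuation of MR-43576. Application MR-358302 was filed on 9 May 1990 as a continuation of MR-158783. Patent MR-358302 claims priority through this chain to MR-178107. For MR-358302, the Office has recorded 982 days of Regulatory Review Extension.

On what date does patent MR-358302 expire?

Earliest priority filing: 18 August 1987.
Base term: 18 August 1987 + 24 years → 18 August 2011.
Regulatory Review Extension: +982 days → 26 April 2014.

April 26, 2014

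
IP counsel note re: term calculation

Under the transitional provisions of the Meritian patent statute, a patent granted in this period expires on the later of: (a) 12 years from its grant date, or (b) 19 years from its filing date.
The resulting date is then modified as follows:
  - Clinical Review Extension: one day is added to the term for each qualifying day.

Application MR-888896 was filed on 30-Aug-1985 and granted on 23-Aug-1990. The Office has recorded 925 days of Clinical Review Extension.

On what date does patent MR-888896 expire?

(a) grant + 12 years → 23 August 2002.
(b) filing + 19 years → 30 August 2004.
Later of the two: 30 August 2004.
Clinical Review Extension: +925 days → 13 March 2007.

2007-03-13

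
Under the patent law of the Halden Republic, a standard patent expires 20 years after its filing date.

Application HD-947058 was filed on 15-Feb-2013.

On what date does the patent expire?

Filing date + 20 years → 15 February 2033.

February 15, 2033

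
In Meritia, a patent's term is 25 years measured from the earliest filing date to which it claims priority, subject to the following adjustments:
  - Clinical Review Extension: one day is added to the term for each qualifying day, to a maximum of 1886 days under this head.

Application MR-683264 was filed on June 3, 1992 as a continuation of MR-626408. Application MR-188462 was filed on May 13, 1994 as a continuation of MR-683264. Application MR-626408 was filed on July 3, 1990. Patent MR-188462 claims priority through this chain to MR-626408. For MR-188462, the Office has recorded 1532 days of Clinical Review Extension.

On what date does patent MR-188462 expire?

2019-09-12

Earliest priority filing: 3 July 1990.
Base term: 3 July 1990 + 25 years → 3 July 2015.
Clinical Review Extension: 1532 days (within the 1886-day cap) → +1532 days → 12 September 2019.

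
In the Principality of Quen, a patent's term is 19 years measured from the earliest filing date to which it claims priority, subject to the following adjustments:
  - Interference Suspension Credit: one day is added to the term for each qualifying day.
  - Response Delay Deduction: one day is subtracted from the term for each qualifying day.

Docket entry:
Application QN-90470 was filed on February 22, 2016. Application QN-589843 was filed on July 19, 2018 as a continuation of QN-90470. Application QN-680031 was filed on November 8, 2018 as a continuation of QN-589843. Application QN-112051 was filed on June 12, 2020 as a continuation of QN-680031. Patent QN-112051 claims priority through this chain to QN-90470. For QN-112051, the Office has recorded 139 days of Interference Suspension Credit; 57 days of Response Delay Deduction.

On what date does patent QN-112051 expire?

Earliest priority filing: 22 February 2016.
Base term: 22 February 2016 + 19 years → 22 February 2035.
Interference Suspension Credit: +139 days → 11 July 2035.
Response Delay Deduction: −57 days → 15 May 2035.

2035-05-15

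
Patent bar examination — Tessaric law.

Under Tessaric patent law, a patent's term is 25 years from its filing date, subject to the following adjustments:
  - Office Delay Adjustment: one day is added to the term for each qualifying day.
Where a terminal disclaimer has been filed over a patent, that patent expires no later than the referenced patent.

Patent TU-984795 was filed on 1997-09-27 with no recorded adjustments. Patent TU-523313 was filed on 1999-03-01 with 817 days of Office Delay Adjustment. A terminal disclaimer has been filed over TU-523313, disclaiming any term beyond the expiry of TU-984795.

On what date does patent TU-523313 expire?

2022-09-27

Natural term of TU-523313:
  Base: filing + 25 years → 1 March 2024.
  Office Delay Adjustment: +817 days → 27 May 2026.
Expiry of referenced patent TU-984795:
  Base: filing + 25 years → 27 September 2022.
Terminal disclaimer: TU-523313 expires on the earlier of 27 May 2026 and 27 September 2022.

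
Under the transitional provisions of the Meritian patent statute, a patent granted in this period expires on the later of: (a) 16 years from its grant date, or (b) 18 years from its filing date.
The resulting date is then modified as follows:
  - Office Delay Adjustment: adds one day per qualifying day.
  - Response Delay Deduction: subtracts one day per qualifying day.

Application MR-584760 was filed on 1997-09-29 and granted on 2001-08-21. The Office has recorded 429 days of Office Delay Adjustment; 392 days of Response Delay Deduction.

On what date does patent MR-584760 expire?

2017-09-27

(a) grant + 16 years → 21 August 2017.
(b) filing + 18 years → 29 September 2015.
Later of the two: 21 August 2017.
Office Delay Adjustment: +429 days → 24 October 2018.
Response Delay Deduction: −392 days → 27 September 2017.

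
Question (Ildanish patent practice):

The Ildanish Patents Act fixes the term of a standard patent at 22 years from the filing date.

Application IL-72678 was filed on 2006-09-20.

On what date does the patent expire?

2028-09-20

Filing date + 22 years → 20 September 2028.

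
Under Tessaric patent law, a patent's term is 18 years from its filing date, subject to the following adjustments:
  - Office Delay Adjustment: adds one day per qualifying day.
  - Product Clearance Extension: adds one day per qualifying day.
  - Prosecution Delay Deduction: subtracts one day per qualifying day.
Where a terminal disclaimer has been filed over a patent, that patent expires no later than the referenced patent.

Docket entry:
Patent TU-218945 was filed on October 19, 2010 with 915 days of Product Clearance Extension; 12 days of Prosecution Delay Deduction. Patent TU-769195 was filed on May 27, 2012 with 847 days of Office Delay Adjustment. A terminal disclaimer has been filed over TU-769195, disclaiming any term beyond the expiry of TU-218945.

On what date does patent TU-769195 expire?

Natural term of TU-769195:
  Base: filing + 18 years → 27 May 2030.
  Office Delay Adjustment: +847 days → 20 September 2032.
Expiry of referenced patent TU-218945:
  Base: filing + 18 years → 19 October 2028.
  Product Clearance Extension: +915 days → 22 April 2031.
  Prosecution Delay Deduction: −12 days → 10 April 2031.
Terminal disclaimer: TU-769195 expires on the earlier of 20 September 2032 and 10 April 2031.

2031-04-10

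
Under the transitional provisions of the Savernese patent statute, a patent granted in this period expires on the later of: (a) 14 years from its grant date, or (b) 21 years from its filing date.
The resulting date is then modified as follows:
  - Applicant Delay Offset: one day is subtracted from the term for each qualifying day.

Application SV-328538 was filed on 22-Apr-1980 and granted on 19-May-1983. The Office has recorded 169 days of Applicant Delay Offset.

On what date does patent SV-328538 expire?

(a) grant + 14 years → 19 May 1997.
(b) filing + 21 years → 22 April 2001.
Later of the two: 22 April 2001.
Applicant Delay Offset: −169 days → 4 November 2000.

November 4, 2000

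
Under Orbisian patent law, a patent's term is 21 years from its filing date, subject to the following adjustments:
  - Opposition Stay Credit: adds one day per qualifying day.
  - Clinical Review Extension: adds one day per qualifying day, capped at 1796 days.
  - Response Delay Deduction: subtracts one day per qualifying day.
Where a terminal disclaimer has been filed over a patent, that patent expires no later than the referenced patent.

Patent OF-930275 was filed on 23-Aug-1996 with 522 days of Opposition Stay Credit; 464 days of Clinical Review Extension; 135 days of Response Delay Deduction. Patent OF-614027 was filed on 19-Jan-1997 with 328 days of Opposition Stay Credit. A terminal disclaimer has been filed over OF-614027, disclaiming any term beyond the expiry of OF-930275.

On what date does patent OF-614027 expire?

Natural term of OF-614027:
  Base: filing + 21 years → 19 January 2018.
  Opposition Stay Credit: +328 days → 13 December 2018.
Expiry of referenced patent OF-930275:
  Base: filing + 21 years → 23 August 2017.
  Opposition Stay Credit: +522 days → 27 January 2019.
  Clinical Review Extension: 464 days (within the 1796-day cap) → +464 days → 5 May 2020.
  Response Delay Deduction: −135 days → 22 December 2019.
Terminal disclaimer: OF-614027 expires on the earlier of 13 December 2018 and 22 December 2019.

2018-12-13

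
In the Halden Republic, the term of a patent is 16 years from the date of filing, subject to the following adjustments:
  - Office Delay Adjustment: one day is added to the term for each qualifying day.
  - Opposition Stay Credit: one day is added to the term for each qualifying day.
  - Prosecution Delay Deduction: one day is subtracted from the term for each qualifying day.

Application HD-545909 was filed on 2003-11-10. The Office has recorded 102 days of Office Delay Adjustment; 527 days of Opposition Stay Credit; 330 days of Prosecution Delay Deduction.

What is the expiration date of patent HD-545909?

Base term: filing date + 16 years → 10 November 2019.
Office Delay Adjustment: +102 days → 20 February 2020.
Opposition Stay Credit: +527 days → 31 July 2021.
Prosecution Delay Deduction: −330 days → 4 September 2020.

2020-09-04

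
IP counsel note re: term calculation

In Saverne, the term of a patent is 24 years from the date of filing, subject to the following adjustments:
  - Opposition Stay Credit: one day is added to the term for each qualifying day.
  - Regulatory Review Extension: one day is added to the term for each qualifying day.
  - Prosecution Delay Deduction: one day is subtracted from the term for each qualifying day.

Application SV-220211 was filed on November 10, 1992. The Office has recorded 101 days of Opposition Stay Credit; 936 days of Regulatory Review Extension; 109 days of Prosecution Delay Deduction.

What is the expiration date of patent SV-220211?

May 27, 2019

Base term: filing date + 24 years → 10 November 2016.
Opposition Stay Credit: +101 days → 19 February 2017.
Regulatory Review Extension: +936 days → 13 September 2019.
Prosecution Delay Deduction: −109 days → 27 May 2019.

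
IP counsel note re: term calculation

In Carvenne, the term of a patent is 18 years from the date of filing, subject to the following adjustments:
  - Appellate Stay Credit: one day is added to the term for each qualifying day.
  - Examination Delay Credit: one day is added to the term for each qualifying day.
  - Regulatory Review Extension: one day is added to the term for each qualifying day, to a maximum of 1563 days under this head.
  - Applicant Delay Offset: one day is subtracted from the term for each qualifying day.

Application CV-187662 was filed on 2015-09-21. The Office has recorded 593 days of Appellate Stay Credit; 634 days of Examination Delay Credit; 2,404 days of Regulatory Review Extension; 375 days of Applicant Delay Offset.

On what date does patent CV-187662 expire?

May 2, 2040

Base term: filing date + 18 years → 21 September 2033.
Appellate Stay Credit: +593 days → 7 May 2035.
Examination Delay Credit: +634 days → 30 January 2037.
Regulatory Review Extension: 2404 days claimed exceeds the 1563-day cap, so +1563 days → 12 May 2041.
Applicant Delay Offset: −375 days → 2 May 2040.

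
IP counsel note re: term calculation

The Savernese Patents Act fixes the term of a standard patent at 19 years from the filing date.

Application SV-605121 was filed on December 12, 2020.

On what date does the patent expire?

Filing date + 19 years → 12 December 2039.

2039-12-12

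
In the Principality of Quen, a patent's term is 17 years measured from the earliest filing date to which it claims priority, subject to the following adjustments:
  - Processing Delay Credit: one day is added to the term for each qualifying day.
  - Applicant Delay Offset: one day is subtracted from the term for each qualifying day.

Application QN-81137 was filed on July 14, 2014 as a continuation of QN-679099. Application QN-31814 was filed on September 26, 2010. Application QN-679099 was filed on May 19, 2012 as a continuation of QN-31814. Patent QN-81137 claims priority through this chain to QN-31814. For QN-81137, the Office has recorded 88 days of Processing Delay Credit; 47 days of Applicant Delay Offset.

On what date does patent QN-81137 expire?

Earliest priority filing: 26 September 2010.
Base term: 26 September 2010 + 17 years → 26 September 2027.
Processing Delay Credit: +88 days → 23 December 2027.
Applicant Delay Offset: −47 days → 6 November 2027.

November 6, 2027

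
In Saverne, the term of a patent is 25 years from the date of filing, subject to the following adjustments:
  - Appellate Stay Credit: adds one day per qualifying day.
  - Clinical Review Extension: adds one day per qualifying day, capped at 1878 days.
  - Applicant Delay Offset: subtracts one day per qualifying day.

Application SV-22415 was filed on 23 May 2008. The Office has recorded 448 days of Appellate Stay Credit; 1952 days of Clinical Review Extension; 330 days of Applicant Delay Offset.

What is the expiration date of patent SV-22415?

2038-11-09

Base term: filing date + 25 years → 23 May 2033.
Appellate Stay Credit: +448 days → 14 August 2034.
Clinical Review Extension: 1952 days claimed exceeds the 1878-day cap, so +1878 days → 5 October 2039.
Applicant Delay Offset: −330 days → 9 November 2038.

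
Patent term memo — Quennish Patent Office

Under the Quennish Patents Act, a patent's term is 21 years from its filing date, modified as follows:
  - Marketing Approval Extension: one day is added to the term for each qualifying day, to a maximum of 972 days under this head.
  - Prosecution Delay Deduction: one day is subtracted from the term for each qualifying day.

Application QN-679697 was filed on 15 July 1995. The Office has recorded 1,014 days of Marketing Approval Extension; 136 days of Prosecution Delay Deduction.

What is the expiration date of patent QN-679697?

October 29, 2018

Base term: filing date + 21 years → 15 July 2016.
Marketing Approval Extension: 1014 days claimed exceeds the 972-day cap, so +972 days → 14 March 2019.
Prosecution Delay Deduction: −136 days → 29 October 2018.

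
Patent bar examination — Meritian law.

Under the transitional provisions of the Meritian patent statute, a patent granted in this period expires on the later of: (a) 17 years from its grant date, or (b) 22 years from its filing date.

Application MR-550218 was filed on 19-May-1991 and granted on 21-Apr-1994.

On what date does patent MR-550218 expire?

(a) grant + 17 years → 21 April 2011.
(b) filing + 22 years → 19 May 2013.
Later of the two: 19 May 2013.

May 19, 2013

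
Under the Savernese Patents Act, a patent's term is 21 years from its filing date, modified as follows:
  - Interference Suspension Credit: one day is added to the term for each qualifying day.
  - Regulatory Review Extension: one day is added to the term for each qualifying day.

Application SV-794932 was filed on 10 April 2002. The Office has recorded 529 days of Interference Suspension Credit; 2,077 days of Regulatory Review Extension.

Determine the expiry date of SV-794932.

May 29, 2030

Base term: filing date + 21 years → 10 April 2023.
Interference Suspension Credit: +529 days → 20 September 2024.
Regulatory Review Extension: +2077 days → 29 May 2030.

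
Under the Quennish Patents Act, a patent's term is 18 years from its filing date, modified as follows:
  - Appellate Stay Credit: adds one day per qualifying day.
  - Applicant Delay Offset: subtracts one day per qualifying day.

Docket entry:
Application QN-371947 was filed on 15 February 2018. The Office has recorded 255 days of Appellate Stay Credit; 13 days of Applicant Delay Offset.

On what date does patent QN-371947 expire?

2036-10-14

Base term: filing date + 18 years → 15 February 2036.
Appellate Stay Credit: +255 days → 27 October 2036.
Applicant Delay Offset: −13 days → 14 October 2036.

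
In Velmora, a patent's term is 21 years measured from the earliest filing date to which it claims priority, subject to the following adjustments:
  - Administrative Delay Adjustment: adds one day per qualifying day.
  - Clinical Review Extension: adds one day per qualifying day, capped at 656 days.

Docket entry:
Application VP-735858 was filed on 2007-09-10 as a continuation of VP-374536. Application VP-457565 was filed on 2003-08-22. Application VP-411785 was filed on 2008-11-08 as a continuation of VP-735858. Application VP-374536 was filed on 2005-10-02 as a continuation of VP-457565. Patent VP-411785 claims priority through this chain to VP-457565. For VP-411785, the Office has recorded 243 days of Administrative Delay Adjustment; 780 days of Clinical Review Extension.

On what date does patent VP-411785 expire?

February 7, 2027

Earliest priority filing: 22 August 2003.
Base term: 22 August 2003 + 21 years → 22 August 2024.
Administrative Delay Adjustment: +243 days → 22 April 2025.
Clinical Review Extension: 780 days claimed exceeds the 656-day cap, so +656 days → 7 February 2027.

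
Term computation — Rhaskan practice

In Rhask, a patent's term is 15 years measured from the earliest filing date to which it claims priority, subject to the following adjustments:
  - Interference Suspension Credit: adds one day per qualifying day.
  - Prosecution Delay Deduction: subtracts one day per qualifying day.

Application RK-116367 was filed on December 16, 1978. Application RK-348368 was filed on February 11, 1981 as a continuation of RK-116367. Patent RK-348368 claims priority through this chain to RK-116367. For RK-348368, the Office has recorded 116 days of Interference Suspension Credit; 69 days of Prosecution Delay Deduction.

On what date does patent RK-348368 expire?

1994-02-01

Earliest priority filing: 16 December 1978.
Base term: 16 December 1978 + 15 years → 16 December 1993.
Interference Suspension Credit: +116 days → 11 April 1994.
Prosecution Delay Deduction: −69 days → 1 February 1994.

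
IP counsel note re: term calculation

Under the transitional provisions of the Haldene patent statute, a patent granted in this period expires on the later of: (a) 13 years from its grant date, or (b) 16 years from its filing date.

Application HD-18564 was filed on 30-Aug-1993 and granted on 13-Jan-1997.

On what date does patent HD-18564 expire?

(a) grant + 13 years → 13 January 2010.
(b) filing + 16 years → 30 August 2009.
Later of the two: 13 January 2010.

January 13, 2010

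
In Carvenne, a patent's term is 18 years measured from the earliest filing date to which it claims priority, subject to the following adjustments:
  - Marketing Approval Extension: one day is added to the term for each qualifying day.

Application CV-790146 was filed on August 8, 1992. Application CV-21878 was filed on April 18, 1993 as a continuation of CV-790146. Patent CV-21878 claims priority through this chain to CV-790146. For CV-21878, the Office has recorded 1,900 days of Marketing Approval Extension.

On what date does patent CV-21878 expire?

2015-10-21

Earliest priority filing: 8 August 1992.
Base term: 8 August 1992 + 18 years → 8 August 2010.
Marketing Approval Extension: +1900 days → 21 October 2015.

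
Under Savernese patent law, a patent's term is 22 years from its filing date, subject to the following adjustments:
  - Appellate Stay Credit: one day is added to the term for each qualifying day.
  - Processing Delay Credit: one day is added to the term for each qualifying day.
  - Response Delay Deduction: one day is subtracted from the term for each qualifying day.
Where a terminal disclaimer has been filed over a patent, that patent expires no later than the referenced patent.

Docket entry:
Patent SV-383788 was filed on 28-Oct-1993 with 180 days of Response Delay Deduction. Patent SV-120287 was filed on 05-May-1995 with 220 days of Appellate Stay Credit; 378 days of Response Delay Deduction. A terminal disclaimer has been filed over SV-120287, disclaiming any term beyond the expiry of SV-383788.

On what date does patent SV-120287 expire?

Natural term of SV-120287:
  Base: filing + 22 years → 5 May 2017.
  Appellate Stay Credit: +220 days → 11 December 2017.
  Response Delay Deduction: −378 days → 28 November 2016.
Expiry of referenced patent SV-383788:
  Base: filing + 22 years → 28 October 2015.
  Response Delay Deduction: −180 days → 1 May 2015.
Terminal disclaimer: SV-120287 expires on the earlier of 28 November 2016 and 1 May 2015.

May 1, 2015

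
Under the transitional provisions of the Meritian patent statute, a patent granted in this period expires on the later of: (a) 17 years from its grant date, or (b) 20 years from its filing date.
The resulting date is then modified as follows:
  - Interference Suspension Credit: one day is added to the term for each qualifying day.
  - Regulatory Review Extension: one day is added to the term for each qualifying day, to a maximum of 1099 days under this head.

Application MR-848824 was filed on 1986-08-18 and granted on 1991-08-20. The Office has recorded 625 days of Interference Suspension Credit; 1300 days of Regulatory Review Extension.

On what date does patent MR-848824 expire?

2013-05-10

(a) grant + 17 years → 20 August 2008.
(b) filing + 20 years → 18 August 2006.
Later of the two: 20 August 2008.
Interference Suspension Credit: +625 days → 7 May 2010.
Regulatory Review Extension: 1300 days claimed exceeds the 1099-day cap, so +1099 days → 10 May 2013.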